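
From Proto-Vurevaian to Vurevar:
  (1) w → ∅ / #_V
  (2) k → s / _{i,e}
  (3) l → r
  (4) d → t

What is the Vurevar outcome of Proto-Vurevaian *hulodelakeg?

Vurevar: start from *hulodelakeg.
  rule 1: no change — hulodelakeg
  rule 2 (palatalisation): hulodelakeg → hulodelaseg
  rule 3 (unconditioned shift): hulodelaseg → huroderaseg
  rule 4 (unconditioned shift): huroderaseg → huroteraseg
  ⇒ Vurevar huroteraseg

huroteraseg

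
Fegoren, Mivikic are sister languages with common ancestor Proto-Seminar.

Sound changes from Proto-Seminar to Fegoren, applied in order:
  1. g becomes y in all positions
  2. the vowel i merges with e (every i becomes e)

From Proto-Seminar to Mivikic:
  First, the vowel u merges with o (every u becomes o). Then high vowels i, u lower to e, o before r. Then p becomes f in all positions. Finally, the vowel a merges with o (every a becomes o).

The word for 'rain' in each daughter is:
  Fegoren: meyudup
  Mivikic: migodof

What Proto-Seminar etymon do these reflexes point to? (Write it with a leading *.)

*migudup

Position 7: Fegoren has p, Mivikic has f. Fegoren preserves p here (none of its changes turn any other segment into p), so the proto-segment is *p.
Position 6: Fegoren has u, Mivikic has o. Fegoren preserves u here (none of its changes turn any other segment into u), so the proto-segment is *u.
Position 3: Fegoren has y, Mivikic has g. Mivikic preserves g here (none of its changes turn any other segment into g), so the proto-segment is *g.
This points to *migudup. Verify forward in each daughter:
Fegoren: *migudup
  migudup → miyudup   [unconditioned shift]
  miyudup → meyudup   [vowel merger]
  giving Fegoren meyudup.
Mivikic: *migudup
  migudup → migodop   [vowel merger]
  migodop (rule 2 does not apply)
  migodop → migodof   [unconditioned shift]
  migodof (rule 4 does not apply)
  giving Mivikic migodof.
*migudup is the unique common source.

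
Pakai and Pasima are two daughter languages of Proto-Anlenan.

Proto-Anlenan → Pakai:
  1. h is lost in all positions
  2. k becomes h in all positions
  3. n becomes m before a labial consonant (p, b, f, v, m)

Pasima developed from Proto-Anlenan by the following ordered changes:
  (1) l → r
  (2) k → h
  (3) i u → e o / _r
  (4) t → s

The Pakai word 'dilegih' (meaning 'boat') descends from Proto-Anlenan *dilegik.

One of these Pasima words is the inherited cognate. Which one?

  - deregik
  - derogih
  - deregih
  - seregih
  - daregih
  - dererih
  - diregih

Pasima: *dilegik > diregik > diregih > deregih  (by unconditioned shift, unconditioned shift, pre-rhotic lowering)
Among the options, 'deregih' alone shows every Pasima change applied in order.

deregih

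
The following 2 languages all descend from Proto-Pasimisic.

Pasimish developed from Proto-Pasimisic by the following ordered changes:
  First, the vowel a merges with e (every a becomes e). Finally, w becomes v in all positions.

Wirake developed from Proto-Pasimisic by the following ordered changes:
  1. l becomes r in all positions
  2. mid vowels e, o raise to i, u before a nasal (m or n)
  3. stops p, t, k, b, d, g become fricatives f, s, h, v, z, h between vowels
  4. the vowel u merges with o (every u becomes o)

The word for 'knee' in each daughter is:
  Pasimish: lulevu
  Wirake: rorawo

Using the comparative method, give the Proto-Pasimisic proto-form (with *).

*lulawu

Position 4: Pasimish has e, Wirake has a. Wirake preserves a here (none of its changes turn any other segment into a), so the proto-segment is *a.
Position 6: Pasimish has u, Wirake has o. Pasimish preserves u here (none of its changes turn any other segment into u), so the proto-segment is *u.
Verify the candidate proto-form against each daughter:
Pasimish: start from *lulawu.
  rule 1 (vowel merger): lulawu → lulewu
  rule 2 (unconditioned shift): lulewu → lulevu
  ⇒ Pasimish lulevu
Wirake: *lulawu > rurawu > rorawo  (by unconditioned shift, vowel merger)
*lulawu is the unique common source.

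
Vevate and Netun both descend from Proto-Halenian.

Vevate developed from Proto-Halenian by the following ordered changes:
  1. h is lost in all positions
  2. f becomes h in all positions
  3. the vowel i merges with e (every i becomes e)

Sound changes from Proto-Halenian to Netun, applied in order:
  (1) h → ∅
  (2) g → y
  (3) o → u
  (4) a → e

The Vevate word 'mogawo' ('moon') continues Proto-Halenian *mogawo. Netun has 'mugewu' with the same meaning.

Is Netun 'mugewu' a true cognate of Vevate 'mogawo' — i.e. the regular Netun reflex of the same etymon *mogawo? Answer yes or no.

Derive the expected Netun reflex of *mogawo:
Netun: *mogawo > moyawo > muyawu > muyewu  (by unconditioned shift, vowel merger, vowel merger)
The regular Netun reflex would be 'muyewu', but the attested form is 'mugewu'. The correspondence is irregular, so they are not cognates (the Netun form has a different source).

no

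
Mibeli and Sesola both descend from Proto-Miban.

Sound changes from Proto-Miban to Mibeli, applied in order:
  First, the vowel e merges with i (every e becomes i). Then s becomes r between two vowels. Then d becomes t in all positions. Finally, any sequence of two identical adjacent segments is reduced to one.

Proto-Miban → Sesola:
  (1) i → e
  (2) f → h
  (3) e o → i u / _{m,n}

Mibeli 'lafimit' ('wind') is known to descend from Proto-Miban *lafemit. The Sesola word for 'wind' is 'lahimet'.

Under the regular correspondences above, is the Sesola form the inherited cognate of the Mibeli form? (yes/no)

yes

Derive the expected Sesola reflex of *lafemit:
Sesola: *lafemit > lafemet > lahemet > lahimet  (by vowel merger, unconditioned shift, pre-nasal raising)
Sesola 'lahimet' matches the regular reflex exactly, so the pair is cognate.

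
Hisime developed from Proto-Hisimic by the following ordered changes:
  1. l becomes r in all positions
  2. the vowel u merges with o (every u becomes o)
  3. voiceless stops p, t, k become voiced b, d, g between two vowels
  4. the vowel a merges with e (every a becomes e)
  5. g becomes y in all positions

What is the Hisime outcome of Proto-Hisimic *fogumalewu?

Hisime: *fogumalewu > fogumarewu > fogomarewo > fogomerewo > foyomerewo  (by unconditioned shift, vowel merger, vowel merger, unconditioned shift)

foyomerewo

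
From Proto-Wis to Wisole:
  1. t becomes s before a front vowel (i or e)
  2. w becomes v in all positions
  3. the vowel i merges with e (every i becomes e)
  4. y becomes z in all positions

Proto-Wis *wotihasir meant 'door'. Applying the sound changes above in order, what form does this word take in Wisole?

Wisole: *wotihasir
  wotihasir → wosihasir   [palatalisation]
  wosihasir → vosihasir   [unconditioned shift]
  vosihasir → vosehaser   [vowel merger]
  vosehaser (rule 4 does not apply)
  giving Wisole vosehaser.

vosehaser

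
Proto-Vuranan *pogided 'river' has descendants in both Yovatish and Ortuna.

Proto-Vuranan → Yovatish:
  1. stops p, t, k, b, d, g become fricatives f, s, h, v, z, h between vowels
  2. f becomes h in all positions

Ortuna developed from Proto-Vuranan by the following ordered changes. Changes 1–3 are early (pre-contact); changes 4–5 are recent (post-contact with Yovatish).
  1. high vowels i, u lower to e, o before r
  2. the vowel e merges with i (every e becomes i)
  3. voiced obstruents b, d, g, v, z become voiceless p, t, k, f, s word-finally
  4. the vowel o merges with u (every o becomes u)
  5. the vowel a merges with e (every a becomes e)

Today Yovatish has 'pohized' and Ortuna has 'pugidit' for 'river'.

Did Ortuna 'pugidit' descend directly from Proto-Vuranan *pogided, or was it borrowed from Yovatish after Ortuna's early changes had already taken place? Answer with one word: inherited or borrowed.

inherited

If inherited, *pogided would pass through all of Ortuna's changes:
Ortuna: start from *pogided.
  rule 1: no change — pogided
  rule 2 (vowel merger): pogided → pogidid
  rule 3 (final devoicing): pogidid → pogidit
  rule 4 (vowel merger): pogidit → pugidit
  rule 5: no change — pugidit
  ⇒ Ortuna pugidit
If borrowed from Yovatish 'pohized' after the early changes, it would undergo only the recent ones:
  rule 4 (vowel merger): pohized → puhized
  rule 5 (vowel merger): no change (puhized)
  ⇒ as a loan: puhized
Ortuna 'pugidit' matches the inherited outcome exactly, so it is an inherited cognate, not a loan.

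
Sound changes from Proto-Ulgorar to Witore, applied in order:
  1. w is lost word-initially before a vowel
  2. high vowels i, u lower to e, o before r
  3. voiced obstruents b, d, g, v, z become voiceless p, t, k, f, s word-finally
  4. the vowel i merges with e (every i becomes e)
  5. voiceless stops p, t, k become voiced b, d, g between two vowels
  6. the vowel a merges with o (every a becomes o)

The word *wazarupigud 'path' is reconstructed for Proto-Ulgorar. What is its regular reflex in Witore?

ozorubegut

Witore: *wazarupigud > azarupigud > azarupigut > azarupegut > azarubegut > ozorubegut  (by glide loss, final devoicing, vowel merger, intervocalic voicing, vowel merger)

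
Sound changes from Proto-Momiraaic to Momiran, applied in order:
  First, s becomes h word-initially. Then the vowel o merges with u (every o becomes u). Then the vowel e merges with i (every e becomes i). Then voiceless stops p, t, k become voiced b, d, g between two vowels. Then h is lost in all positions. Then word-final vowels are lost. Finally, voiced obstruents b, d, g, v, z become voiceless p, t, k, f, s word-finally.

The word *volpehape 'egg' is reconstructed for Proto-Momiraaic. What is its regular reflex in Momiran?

Momiran: start from *volpehape.
  rule 1: no change — volpehape
  rule 2 (vowel merger): volpehape → vulpehape
  rule 3 (vowel merger): vulpehape → vulpihapi
  rule 4 (intervocalic voicing): vulpihapi → vulpihabi
  rule 5 (h-loss): vulpihabi → vulpiabi
  rule 6 (apocope): vulpiabi → vulpiab
  rule 7 (final devoicing): vulpiab → vulpiap
  ⇒ Momiran vulpiap

vulpiap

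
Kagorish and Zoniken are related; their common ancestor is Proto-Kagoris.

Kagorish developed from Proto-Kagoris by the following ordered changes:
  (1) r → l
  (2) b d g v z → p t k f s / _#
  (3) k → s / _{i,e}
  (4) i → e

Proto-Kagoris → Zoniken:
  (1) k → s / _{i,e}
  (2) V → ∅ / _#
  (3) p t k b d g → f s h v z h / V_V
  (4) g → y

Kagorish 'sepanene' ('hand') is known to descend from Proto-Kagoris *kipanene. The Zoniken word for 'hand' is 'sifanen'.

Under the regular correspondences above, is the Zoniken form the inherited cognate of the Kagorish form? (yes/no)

yes

Derive the expected Zoniken reflex of *kipanene:
Zoniken: start from *kipanene.
  rule 1 (palatalisation): kipanene → sipanene
  rule 2 (apocope): sipanene → sipanen
  rule 3 (intervocalic lenition): sipanen → sifanen
  rule 4: no change — sifanen
  ⇒ Zoniken sifanen
Zoniken 'sifanen' matches the regular reflex exactly, so the pair is cognate.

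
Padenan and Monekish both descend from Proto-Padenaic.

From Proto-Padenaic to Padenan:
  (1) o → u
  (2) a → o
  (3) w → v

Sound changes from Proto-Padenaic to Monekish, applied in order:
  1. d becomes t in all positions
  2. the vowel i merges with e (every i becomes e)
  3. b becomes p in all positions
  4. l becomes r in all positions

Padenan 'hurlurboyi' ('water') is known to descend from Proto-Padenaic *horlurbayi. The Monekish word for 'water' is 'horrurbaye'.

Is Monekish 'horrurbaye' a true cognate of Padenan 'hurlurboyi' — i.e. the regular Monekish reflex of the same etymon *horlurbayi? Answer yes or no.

Derive the expected Monekish reflex of *horlurbayi:
Monekish: *horlurbayi
  horlurbayi (rule 1 does not apply)
  horlurbayi → horlurbaye   [vowel merger]
  horlurbaye → horlurpaye   [unconditioned shift]
  horlurpaye → horrurpaye   [unconditioned shift]
  giving Monekish horrurpaye.
The regular Monekish reflex would be 'horrurpaye', but the attested form is 'horrurbaye'. The correspondence is irregular, so they are not cognates (the Monekish form has a different source).

no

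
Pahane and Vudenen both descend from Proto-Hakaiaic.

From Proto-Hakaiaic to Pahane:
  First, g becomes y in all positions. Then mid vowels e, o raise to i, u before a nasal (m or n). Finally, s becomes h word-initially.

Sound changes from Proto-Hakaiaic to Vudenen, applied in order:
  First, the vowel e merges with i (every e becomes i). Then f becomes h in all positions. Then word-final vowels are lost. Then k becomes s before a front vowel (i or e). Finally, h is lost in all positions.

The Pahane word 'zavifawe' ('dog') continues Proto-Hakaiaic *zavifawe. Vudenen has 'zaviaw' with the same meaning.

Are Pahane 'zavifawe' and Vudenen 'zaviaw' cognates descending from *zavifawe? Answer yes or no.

yes

Derive the expected Vudenen reflex of *zavifawe:
Vudenen: *zavifawe
  zavifawe → zavifawi   [vowel merger]
  zavifawi → zavihawi   [unconditioned shift]
  zavihawi → zavihaw   [apocope]
  zavihaw (rule 4 does not apply)
  zavihaw → zaviaw   [h-loss]
  giving Vudenen zaviaw.
Vudenen 'zaviaw' matches the regular reflex exactly, so the pair is cognate.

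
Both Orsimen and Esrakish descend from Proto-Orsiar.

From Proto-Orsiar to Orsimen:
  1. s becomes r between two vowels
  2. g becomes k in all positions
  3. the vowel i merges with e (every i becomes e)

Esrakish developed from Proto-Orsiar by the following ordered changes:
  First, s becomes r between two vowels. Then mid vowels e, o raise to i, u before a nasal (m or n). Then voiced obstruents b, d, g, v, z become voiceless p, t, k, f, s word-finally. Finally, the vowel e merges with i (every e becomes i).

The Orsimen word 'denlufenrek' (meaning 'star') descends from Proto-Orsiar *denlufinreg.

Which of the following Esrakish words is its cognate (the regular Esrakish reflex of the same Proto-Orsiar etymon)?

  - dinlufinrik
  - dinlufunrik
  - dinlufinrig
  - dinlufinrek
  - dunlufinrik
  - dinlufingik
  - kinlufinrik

dinlufinrik

Esrakish: *denlufinreg > dinlufinreg > dinlufinrek > dinlufinrik  (by pre-nasal raising, final devoicing, vowel merger)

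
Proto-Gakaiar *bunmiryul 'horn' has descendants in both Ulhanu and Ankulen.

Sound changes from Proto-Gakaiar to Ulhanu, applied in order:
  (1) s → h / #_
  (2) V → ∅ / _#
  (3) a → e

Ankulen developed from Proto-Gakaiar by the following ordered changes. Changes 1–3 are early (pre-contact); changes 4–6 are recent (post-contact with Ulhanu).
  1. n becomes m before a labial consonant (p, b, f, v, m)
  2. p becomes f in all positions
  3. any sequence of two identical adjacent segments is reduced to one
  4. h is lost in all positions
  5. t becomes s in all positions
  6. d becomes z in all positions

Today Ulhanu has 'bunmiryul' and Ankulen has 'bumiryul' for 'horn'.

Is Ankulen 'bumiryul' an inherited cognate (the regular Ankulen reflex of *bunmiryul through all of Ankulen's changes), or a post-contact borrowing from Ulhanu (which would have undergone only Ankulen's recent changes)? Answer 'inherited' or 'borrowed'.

If inherited, *bunmiryul would pass through all of Ankulen's changes:
Ankulen: start from *bunmiryul.
  rule 1 (nasal place assimilation): bunmiryul → bummiryul
  rule 2: no change — bummiryul
  rule 3 (degemination): bummiryul → bumiryul
  rule 4: no change — bumiryul
  rule 5: no change — bumiryul
  rule 6: no change — bumiryul
  ⇒ Ankulen bumiryul
If borrowed from Ulhanu 'bunmiryul' after the early changes, it would undergo only the recent ones:
  rule 4 (h-loss): no change (bunmiryul)
  rule 5 (unconditioned shift): no change (bunmiryul)
  rule 6 (unconditioned shift): no change (bunmiryul)
  ⇒ as a loan: bunmiryul
Ankulen 'bumiryul' matches the inherited outcome exactly, so it is an inherited cognate, not a loan.

inherited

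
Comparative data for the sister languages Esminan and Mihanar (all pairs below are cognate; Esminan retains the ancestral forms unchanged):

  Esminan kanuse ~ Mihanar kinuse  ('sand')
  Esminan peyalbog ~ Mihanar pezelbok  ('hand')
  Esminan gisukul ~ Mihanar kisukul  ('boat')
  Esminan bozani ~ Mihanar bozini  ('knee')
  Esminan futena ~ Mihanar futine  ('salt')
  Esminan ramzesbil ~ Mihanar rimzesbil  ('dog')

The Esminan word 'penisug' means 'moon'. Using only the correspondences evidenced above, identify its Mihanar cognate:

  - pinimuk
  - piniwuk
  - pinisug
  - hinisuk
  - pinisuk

pinisuk

futena ~ futine — Esminan e corresponds to Mihanar i after a consonant, before a nasal.
peyalbog ~ pezelbok — Esminan g corresponds to Mihanar k word-finally.
Applying these to Esminan 'penisug':
  penisug → pinisug   (e→i after a consonant, before a nasal)
  pinisug → pinisuk   (g→k word-finally)
So the Mihanar cognate is 'pinisuk'.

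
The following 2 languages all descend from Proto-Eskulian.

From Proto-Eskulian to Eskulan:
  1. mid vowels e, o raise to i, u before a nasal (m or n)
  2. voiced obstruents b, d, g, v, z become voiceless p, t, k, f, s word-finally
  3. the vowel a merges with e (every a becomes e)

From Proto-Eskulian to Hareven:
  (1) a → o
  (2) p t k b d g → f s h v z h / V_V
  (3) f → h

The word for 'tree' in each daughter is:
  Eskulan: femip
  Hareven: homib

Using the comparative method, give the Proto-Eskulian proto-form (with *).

*famib

Position 2: Eskulan has e, Hareven has o. Taking the neighbouring segments as reconstructed: Eskulan e can only go back to *a; Hareven o could go back to *a or *o — the one source consistent with every daughter is *a.
Position 1: Eskulan has f, Hareven has h. Taking the neighbouring segments as reconstructed: Eskulan f can only go back to *f; Hareven h could go back to *f or *h — the one source consistent with every daughter is *f.
Verify the candidate proto-form against each daughter:
Eskulan: start from *famib.
  rule 1: no change — famib
  rule 2 (final devoicing): famib → famip
  rule 3 (vowel merger): famip → femip
  ⇒ Eskulan femip
Hareven: *famib
  famib → fomib   [vowel merger]
  fomib (rule 2 does not apply)
  fomib → homib   [unconditioned shift]
  giving Hareven homib.
Only *famib yields all of Eskulan femip, Hareven homib.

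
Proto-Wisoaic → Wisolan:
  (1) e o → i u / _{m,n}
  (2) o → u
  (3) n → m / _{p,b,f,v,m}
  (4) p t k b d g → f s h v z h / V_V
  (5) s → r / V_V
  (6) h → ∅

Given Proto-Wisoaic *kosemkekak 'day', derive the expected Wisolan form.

Wisolan: *kosemkekak > kosimkekak > kusimkekak > kusimkehak > kurimkehak > kurimkeak  (by pre-nasal raising, vowel merger, intervocalic lenition, rhotacism, h-loss)

kurimkeak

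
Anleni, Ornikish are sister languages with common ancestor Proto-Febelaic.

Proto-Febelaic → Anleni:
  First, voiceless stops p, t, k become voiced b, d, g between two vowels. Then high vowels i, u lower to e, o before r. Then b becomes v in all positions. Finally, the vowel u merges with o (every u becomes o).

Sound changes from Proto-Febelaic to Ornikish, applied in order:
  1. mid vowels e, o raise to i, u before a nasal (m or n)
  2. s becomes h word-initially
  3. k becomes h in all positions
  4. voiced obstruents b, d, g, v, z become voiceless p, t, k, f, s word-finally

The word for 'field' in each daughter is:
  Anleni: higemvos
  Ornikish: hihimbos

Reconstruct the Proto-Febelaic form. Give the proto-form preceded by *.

*hikembos

Position 4: Anleni has e, Ornikish has i. Taking the neighbouring segments as reconstructed: Anleni e can only go back to *e; Ornikish i could go back to *e or *i — the one source consistent with every daughter is *e.
Position 6: Anleni has v, Ornikish has b. Ornikish preserves b here (none of its changes turn any other segment into b), so the proto-segment is *b.
Position 3: Anleni has g, Ornikish has h. Taking the neighbouring segments as reconstructed: Anleni g could go back to *k or *g; Ornikish h could go back to *k or *h — the one source consistent with every daughter is *k.
This points to *hikembos. Verify forward in each daughter:
Anleni: *hikembos
  hikembos → higembos   [intervocalic voicing]
  higembos (rule 2 does not apply)
  higembos → higemvos   [unconditioned shift]
  higemvos (rule 4 does not apply)
  giving Anleni higemvos.
Ornikish: *hikembos > hikimbos > hihimbos  (by pre-nasal raising, unconditioned shift)
Only *hikembos yields all of Anleni higemvos, Ornikish hihimbos.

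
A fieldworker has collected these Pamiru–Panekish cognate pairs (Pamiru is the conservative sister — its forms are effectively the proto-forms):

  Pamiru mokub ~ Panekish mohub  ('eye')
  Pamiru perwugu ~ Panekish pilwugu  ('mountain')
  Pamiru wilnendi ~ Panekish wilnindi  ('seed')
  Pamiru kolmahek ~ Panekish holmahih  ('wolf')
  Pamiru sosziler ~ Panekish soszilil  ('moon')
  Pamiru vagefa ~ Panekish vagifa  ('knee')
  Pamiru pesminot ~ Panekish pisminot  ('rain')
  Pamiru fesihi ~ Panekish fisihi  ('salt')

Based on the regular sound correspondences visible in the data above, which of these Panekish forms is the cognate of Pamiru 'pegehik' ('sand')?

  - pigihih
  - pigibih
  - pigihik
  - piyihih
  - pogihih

pigihih

kolmahek ~ holmahih, pesminot ~ pisminot — Pamiru e corresponds to Panekish i after a consonant, before a consonant other than r, m, n, p, b, f, v.
kolmahek ~ holmahih — Pamiru k corresponds to Panekish h word-finally.
Applying these to Pamiru 'pegehik':
  pegehik → pigehik   (e→i after a consonant, before a consonant other than r, m, n, p, b, f, v)
  pigehik → pigihik   (e→i after a consonant, before a consonant other than r, m, n, p, b, f, v)
  pigihik → pigihih   (k→h word-finally)
So the Panekish cognate is 'pigihih'.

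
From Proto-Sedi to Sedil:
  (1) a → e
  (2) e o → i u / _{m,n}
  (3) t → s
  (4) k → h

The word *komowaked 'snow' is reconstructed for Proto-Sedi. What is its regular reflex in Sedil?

Sedil: *komowaked > komoweked > kumoweked > humowehed  (by vowel merger, pre-nasal raising, unconditioned shift)

humowehed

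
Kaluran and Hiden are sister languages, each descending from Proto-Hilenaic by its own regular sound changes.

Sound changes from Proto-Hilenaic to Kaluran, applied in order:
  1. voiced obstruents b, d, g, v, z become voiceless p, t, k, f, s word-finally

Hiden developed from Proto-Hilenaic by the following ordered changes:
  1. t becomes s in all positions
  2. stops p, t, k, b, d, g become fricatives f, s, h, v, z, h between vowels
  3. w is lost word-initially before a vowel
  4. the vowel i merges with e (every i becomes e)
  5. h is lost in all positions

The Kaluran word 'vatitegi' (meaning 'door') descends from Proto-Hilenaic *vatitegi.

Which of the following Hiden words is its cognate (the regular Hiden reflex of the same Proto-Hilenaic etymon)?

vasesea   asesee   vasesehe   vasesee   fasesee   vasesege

vasesee

Hiden: *vatitegi
  vatitegi → vasisegi   [unconditioned shift]
  vasisegi → vasisehi   [intervocalic lenition]
  vasisehi (rule 3 does not apply)
  vasisehi → vasesehe   [vowel merger]
  vasesehe → vasesee   [h-loss]
  giving Hiden vasesee.
Among the options, 'vasesee' alone shows every Hiden change applied in order.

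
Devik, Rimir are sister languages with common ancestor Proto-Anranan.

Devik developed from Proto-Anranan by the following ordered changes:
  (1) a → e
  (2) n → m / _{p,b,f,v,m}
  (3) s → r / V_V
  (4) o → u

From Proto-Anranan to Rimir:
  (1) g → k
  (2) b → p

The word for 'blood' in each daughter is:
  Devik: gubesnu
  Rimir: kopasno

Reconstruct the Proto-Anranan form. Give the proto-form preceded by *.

Position 4: Devik has e, Rimir has a. Rimir preserves a here (none of its changes turn any other segment into a), so the proto-segment is *a.
Position 1: Devik has g, Rimir has k. Devik preserves g here (none of its changes turn any other segment into g), so the proto-segment is *g.
Continuing position by position gives *gobasno; check it forward:
Devik: *gobasno
  gobasno → gobesno   [vowel merger]
  gobesno (rule 2 does not apply)
  gobesno (rule 3 does not apply)
  gobesno → gubesnu   [vowel merger]
  giving Devik gubesnu.
Rimir: *gobasno > kobasno > kopasno  (by unconditioned shift, unconditioned shift)
Only *gobasno yields all of Devik gubesnu, Rimir kopasno.

*gobasno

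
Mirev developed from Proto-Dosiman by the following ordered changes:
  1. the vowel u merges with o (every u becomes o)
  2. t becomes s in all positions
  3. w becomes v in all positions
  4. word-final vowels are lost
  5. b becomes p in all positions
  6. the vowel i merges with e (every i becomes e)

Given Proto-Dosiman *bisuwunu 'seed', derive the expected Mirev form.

pesovon

Mirev: *bisuwunu > bisowono > bisovono > bisovon > pisovon > pesovon  (by vowel merger, unconditioned shift, apocope, unconditioned shift, vowel merger)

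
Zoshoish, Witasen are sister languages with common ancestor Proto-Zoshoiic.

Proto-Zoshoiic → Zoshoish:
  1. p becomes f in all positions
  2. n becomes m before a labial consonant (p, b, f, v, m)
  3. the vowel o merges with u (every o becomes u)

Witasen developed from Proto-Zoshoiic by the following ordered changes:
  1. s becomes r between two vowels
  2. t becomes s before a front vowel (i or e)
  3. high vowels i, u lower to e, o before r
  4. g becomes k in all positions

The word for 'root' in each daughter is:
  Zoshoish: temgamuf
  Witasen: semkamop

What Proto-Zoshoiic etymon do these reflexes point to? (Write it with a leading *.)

*temgamop

Position 1: Zoshoish has t, Witasen has s. Zoshoish preserves t here (none of its changes turn any other segment into t), so the proto-segment is *t.
Position 8: Zoshoish has f, Witasen has p. Witasen preserves p here (none of its changes turn any other segment into p), so the proto-segment is *p.
Verify the candidate proto-form against each daughter:
Zoshoish: *temgamop
  temgamop → temgamof   [unconditioned shift]
  temgamof (rule 2 does not apply)
  temgamof → temgamuf   [vowel merger]
  giving Zoshoish temgamuf.
Witasen: *temgamop > semgamop > semkamop  (by palatalisation, unconditioned shift)
Only *temgamop yields all of Zoshoish temgamuf, Witasen semkamop.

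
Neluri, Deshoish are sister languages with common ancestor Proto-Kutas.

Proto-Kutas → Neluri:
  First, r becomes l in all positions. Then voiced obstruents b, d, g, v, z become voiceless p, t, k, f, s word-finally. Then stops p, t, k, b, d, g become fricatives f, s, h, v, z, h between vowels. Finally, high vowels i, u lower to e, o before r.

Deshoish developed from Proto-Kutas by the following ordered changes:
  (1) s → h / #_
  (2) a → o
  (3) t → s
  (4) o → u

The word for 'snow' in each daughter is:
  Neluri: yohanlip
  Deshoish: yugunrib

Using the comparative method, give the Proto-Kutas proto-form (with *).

Position 3: Neluri has h, Deshoish has g. Deshoish preserves g here (none of its changes turn any other segment into g), so the proto-segment is *g.
Position 2: Neluri has o, Deshoish has u. Taking the neighbouring segments as reconstructed: Neluri o can only go back to *o; Deshoish u could go back to *a or *o or *u — the one source consistent with every daughter is *o.
This points to *yoganrib. Verify forward in each daughter:
Neluri: start from *yoganrib.
  rule 1 (unconditioned shift): yoganrib → yoganlib
  rule 2 (final devoicing): yoganlib → yoganlip
  rule 3 (intervocalic lenition): yoganlip → yohanlip
  rule 4: no change — yohanlip
  ⇒ Neluri yohanlip
Deshoish: start from *yoganrib.
  rule 1: no change — yoganrib
  rule 2 (vowel merger): yoganrib → yogonrib
  rule 3: no change — yogonrib
  rule 4 (vowel merger): yogonrib → yugunrib
  ⇒ Deshoish yugunrib
No other proto-form is consistent with every reflex, so the reconstruction is *yoganrib.

*yoganrib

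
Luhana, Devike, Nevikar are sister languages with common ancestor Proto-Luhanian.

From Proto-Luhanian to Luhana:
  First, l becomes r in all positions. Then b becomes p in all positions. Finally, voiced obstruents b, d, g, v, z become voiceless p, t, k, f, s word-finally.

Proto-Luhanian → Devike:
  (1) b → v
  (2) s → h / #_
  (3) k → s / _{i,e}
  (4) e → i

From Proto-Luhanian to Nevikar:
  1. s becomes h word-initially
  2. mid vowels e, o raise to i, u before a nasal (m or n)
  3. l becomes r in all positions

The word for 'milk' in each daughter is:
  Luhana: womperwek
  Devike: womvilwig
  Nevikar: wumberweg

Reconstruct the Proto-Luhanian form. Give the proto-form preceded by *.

Position 6: Luhana has r, Devike has l, Nevikar has r. Devike preserves l here (none of its changes turn any other segment into l), so the proto-segment is *l.
Position 4: Luhana has p, Devike has v, Nevikar has b. Nevikar preserves b here (none of its changes turn any other segment into b), so the proto-segment is *b.
Verify the candidate proto-form against each daughter:
Luhana: *wombelweg
  wombelweg → womberweg   [unconditioned shift]
  womberweg → womperweg   [unconditioned shift]
  womperweg → womperwek   [final devoicing]
  giving Luhana womperwek.
Devike: *wombelweg > womvelweg > womvilwig  (by unconditioned shift, vowel merger)
Nevikar: *wombelweg > wumbelweg > wumberweg  (by pre-nasal raising, unconditioned shift)
*wombelweg is the unique common source.

*wombelweg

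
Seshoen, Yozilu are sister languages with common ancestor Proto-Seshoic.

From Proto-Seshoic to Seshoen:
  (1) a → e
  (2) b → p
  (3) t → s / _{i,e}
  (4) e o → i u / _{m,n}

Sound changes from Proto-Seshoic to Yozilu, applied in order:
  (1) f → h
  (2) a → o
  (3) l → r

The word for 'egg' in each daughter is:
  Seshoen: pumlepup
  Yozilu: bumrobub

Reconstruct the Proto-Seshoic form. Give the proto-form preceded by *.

Position 6: Seshoen has p, Yozilu has b. Yozilu preserves b here (none of its changes turn any other segment into b), so the proto-segment is *b.
Position 1: Seshoen has p, Yozilu has b. Yozilu preserves b here (none of its changes turn any other segment into b), so the proto-segment is *b.
Position 4: Seshoen has l, Yozilu has r. Seshoen preserves l here (none of its changes turn any other segment into l), so the proto-segment is *l.
This points to *bumlabub. Verify forward in each daughter:
Seshoen: start from *bumlabub.
  rule 1 (vowel merger): bumlabub → bumlebub
  rule 2 (unconditioned shift): bumlebub → pumlepup
  rule 3: no change — pumlepup
  rule 4: no change — pumlepup
  ⇒ Seshoen pumlepup
Yozilu: *bumlabub
  bumlabub (rule 1 does not apply)
  bumlabub → bumlobub   [vowel merger]
  bumlobub → bumrobub   [unconditioned shift]
  giving Yozilu bumrobub.
*bumlabub is the unique common source.

*bumlabub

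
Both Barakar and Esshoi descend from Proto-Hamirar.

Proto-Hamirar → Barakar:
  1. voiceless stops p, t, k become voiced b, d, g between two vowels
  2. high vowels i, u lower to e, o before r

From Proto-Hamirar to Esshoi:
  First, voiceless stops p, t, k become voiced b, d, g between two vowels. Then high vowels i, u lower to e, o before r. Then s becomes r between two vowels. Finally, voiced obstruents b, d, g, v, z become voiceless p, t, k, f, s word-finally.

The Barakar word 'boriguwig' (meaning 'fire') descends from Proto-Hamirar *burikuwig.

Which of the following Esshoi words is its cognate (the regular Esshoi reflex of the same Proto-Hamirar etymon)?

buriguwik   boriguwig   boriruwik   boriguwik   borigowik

boriguwik

Esshoi: *burikuwig > buriguwig > boriguwig > boriguwik  (by intervocalic voicing, pre-rhotic lowering, final devoicing)
Among the options, 'boriguwik' alone shows every Esshoi change applied in order.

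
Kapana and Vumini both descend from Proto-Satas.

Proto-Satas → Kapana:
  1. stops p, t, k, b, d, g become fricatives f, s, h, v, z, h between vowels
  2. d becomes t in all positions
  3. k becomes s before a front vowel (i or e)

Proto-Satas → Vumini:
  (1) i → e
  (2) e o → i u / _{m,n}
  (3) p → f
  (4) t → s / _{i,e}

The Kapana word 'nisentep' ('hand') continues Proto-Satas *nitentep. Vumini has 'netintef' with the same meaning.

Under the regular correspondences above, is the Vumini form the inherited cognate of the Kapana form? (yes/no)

no

Derive the expected Vumini reflex of *nitentep:
Vumini: *nitentep > netentep > netintep > netintef > nesinsef  (by vowel merger, pre-nasal raising, unconditioned shift, palatalisation)
The regular Vumini reflex would be 'nesinsef', but the attested form is 'netintef'. The correspondence is irregular, so they are not cognates (the Vumini form has a different source).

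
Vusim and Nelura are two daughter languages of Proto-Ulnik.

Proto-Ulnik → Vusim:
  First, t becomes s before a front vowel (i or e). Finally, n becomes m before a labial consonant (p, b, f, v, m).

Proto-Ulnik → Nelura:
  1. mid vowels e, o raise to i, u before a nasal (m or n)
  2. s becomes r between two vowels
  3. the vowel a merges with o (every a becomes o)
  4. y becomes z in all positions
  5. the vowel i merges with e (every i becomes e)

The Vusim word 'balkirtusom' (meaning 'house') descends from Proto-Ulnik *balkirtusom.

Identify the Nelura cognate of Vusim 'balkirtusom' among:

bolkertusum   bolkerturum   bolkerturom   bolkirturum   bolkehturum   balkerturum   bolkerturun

Nelura: *balkirtusom > balkirtusum > balkirturum > bolkirturum > bolkerturum  (by pre-nasal raising, rhotacism, vowel merger, vowel merger)
Only 'bolkerturum' matches the regular Nelura development of *balkirtusom.

bolkerturum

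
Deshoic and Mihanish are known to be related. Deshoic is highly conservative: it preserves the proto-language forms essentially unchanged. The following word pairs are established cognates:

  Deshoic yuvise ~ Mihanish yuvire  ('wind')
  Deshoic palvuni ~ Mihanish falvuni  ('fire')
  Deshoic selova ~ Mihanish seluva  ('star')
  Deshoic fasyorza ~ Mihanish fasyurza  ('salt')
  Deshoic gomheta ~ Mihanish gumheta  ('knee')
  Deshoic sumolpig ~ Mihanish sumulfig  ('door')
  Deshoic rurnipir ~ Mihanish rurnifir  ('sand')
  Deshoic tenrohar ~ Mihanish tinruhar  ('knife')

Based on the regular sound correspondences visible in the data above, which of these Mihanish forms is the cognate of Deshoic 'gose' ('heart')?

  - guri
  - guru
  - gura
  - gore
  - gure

sumolpig ~ sumulfig, tenrohar ~ tinruhar — Deshoic o corresponds to Mihanish u after a consonant, before a consonant other than r, m, n, p, b, f, v.
yuvise ~ yuvire — Deshoic s corresponds to Mihanish r between vowels (before a front vowel).
Applying these to Deshoic 'gose':
  gose → guse   (o→u after a consonant, before a consonant other than r, m, n, p, b, f, v)
  guse → gure   (s→r between vowels (before a front vowel))
So the Mihanish cognate is 'gure'.

gure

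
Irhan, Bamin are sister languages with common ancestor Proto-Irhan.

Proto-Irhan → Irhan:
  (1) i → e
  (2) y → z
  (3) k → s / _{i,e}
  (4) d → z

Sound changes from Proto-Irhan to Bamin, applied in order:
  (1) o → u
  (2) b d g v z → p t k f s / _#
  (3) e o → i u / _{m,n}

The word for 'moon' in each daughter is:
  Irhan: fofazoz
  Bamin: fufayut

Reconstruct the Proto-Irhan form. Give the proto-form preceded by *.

*fofayod

Position 6: Irhan has o, Bamin has u. Irhan preserves o here (none of its changes turn any other segment into o), so the proto-segment is *o.
Position 2: Irhan has o, Bamin has u. Irhan preserves o here (none of its changes turn any other segment into o), so the proto-segment is *o.
Position 5: Irhan has z, Bamin has y. Bamin preserves y here (none of its changes turn any other segment into y), so the proto-segment is *y.
Verify the candidate proto-form against each daughter:
Irhan: *fofayod
  fofayod (rule 1 does not apply)
  fofayod → fofazod   [unconditioned shift]
  fofazod (rule 3 does not apply)
  fofazod → fofazoz   [unconditioned shift]
  giving Irhan fofazoz.
Bamin: *fofayod
  fofayod → fufayud   [vowel merger]
  fufayud → fufayut   [final devoicing]
  fufayut (rule 3 does not apply)
  giving Bamin fufayut.
Only *fofayod yields all of Irhan fofazoz, Bamin fufayut.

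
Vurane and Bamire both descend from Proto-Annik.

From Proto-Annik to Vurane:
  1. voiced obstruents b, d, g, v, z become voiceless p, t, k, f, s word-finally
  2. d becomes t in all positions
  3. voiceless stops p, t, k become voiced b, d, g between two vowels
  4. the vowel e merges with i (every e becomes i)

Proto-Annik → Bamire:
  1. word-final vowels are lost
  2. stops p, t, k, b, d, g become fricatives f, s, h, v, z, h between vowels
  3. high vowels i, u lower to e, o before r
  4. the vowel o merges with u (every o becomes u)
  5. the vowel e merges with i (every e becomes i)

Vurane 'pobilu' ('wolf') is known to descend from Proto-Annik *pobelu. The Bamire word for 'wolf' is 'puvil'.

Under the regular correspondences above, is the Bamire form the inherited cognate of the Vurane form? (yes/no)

Derive the expected Bamire reflex of *pobelu:
Bamire: start from *pobelu.
  rule 1 (apocope): pobelu → pobel
  rule 2 (intervocalic lenition): pobel → povel
  rule 3: no change — povel
  rule 4 (vowel merger): povel → puvel
  rule 5 (vowel merger): puvel → puvil
  ⇒ Bamire puvil
Bamire 'puvil' matches the regular reflex exactly, so the pair is cognate.

yes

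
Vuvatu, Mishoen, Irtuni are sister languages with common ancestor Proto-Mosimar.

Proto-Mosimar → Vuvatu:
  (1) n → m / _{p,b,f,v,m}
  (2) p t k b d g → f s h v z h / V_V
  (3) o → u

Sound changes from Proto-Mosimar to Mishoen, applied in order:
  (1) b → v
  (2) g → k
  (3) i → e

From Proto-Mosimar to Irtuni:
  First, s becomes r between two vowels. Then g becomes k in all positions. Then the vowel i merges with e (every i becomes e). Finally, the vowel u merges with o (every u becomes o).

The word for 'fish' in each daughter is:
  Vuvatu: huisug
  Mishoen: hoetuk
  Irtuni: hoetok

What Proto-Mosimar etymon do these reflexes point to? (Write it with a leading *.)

*hoitug

Position 6: Vuvatu has g, Mishoen has k, Irtuni has k. Vuvatu preserves g here (none of its changes turn any other segment into g), so the proto-segment is *g.
Position 5: Vuvatu has u, Mishoen has u, Irtuni has o. Mishoen preserves u here (none of its changes turn any other segment into u), so the proto-segment is *u.
Position 3: Vuvatu has i, Mishoen has e, Irtuni has e. Vuvatu preserves i here (none of its changes turn any other segment into i), so the proto-segment is *i.
Verify the candidate proto-form against each daughter:
Vuvatu: *hoitug
  hoitug (rule 1 does not apply)
  hoitug → hoisug   [intervocalic lenition]
  hoisug → huisug   [vowel merger]
  giving Vuvatu huisug.
Mishoen: start from *hoitug.
  rule 1: no change — hoitug
  rule 2 (unconditioned shift): hoitug → hoituk
  rule 3 (vowel merger): hoituk → hoetuk
  ⇒ Mishoen hoetuk
Irtuni: *hoitug
  hoitug (rule 1 does not apply)
  hoitug → hoituk   [unconditioned shift]
  hoituk → hoetuk   [vowel merger]
  hoetuk → hoetok   [vowel merger]
  giving Irtuni hoetok.
No other proto-form is consistent with every reflex, so the reconstruction is *hoitug.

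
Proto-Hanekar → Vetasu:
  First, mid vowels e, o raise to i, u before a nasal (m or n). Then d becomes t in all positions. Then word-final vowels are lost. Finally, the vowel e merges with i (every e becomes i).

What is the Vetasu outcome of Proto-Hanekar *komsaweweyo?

kumsawiwiy

Vetasu: *komsaweweyo
  komsaweweyo → kumsaweweyo   [pre-nasal raising]
  kumsaweweyo (rule 2 does not apply)
  kumsaweweyo → kumsawewey   [apocope]
  kumsawewey → kumsawiwiy   [vowel merger]
  giving Vetasu kumsawiwiy.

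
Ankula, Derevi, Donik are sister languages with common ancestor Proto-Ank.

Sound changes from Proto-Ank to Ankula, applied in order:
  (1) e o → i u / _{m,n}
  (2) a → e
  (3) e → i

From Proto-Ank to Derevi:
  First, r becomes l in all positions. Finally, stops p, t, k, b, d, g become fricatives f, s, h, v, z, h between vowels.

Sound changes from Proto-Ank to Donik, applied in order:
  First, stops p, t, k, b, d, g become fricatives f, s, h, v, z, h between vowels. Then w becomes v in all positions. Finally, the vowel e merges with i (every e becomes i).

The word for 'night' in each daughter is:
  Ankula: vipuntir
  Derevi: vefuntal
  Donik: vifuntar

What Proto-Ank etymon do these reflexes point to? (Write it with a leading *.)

*vepuntar

Position 2: Ankula has i, Derevi has e, Donik has i. Derevi preserves e here (none of its changes turn any other segment into e), so the proto-segment is *e.
Position 8: Ankula has r, Derevi has l, Donik has r. Ankula preserves r here (none of its changes turn any other segment into r), so the proto-segment is *r.
Position 7: Ankula has i, Derevi has a, Donik has a. Derevi preserves a here (none of its changes turn any other segment into a), so the proto-segment is *a.
Verify the candidate proto-form against each daughter:
Ankula: start from *vepuntar.
  rule 1: no change — vepuntar
  rule 2 (vowel merger): vepuntar → vepunter
  rule 3 (vowel merger): vepunter → vipuntir
  ⇒ Ankula vipuntir
Derevi: *vepuntar
  vepuntar → vepuntal   [unconditioned shift]
  vepuntal → vefuntal   [intervocalic lenition]
  giving Derevi vefuntal.
Donik: *vepuntar
  vepuntar → vefuntar   [intervocalic lenition]
  vefuntar (rule 2 does not apply)
  vefuntar → vifuntar   [vowel merger]
  giving Donik vifuntar.
No other proto-form is consistent with every reflex, so the reconstruction is *vepuntar.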